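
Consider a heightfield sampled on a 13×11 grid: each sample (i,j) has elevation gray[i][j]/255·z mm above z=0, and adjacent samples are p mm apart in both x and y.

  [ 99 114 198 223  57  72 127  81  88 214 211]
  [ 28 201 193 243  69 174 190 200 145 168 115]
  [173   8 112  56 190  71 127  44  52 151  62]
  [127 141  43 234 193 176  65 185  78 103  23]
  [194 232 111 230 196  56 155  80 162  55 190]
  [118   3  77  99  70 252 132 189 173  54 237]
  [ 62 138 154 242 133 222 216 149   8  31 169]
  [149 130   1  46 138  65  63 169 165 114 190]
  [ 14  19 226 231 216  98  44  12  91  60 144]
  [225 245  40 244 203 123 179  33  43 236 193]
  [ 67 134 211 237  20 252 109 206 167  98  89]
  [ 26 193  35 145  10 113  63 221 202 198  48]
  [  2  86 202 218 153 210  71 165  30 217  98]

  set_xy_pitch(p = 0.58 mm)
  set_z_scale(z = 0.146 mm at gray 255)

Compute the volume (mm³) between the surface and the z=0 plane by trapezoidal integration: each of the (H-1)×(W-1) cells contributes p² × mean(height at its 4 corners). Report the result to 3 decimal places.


3.037

height_mm = gray/255 × 0.146; cell vol = 0.58² × mean(4 corners)
unit = 0.58² × 0.146 / (4×255) = 4.81514e-05 mm³ per gray-sum
row 0: Σ corner-gray over 10 cells = 5967  → 0.2873
row 1: Σ corner-gray over 10 cells = 5166  → 0.2487
row 2: Σ corner-gray over 10 cells = 4443  → 0.2139
row 3: Σ corner-gray over 10 cells = 5524  → 0.2660
row 4: Σ corner-gray over 10 cells = 5391  → 0.2596
row 5: Σ corner-gray over 10 cells = 5270  → 0.2538
row 6: Σ corner-gray over 10 cells = 4938  → 0.2378
row 7: Σ corner-gray over 10 cells = 4273  → 0.2058
row 8: Σ corner-gray over 10 cells = 5262  → 0.2534
row 9: Σ corner-gray over 10 cells = 6134  → 0.2954
row 10: Σ corner-gray over 10 cells = 5458  → 0.2628
row 11: Σ corner-gray over 10 cells = 5238  → 0.2522
Σ rows: total corner-gray = 63064  → 3.0366 mm³


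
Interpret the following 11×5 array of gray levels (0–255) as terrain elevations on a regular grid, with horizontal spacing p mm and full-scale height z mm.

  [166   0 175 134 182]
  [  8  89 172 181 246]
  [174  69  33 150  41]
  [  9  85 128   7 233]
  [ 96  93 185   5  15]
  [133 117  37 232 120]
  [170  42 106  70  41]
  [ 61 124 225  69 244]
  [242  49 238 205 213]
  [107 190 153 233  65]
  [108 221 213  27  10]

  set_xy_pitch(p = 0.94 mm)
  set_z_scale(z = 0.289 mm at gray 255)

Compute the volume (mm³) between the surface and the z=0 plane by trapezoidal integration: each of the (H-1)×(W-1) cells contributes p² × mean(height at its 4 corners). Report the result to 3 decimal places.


height_mm = gray/255 × 0.289; cell vol = 0.94² × mean(4 corners)
unit = 0.94² × 0.289 / (4×255) = 0.000250353 mm³ per gray-sum
row 0: Σ corner-gray over 4 cells = 2104  → 0.5267
row 1: Σ corner-gray over 4 cells = 1857  → 0.4649
row 2: Σ corner-gray over 4 cells = 1401  → 0.3507
row 3: Σ corner-gray over 4 cells = 1359  → 0.3402
row 4: Σ corner-gray over 4 cells = 1702  → 0.4261
row 5: Σ corner-gray over 4 cells = 1672  → 0.4186
row 6: Σ corner-gray over 4 cells = 1788  → 0.4476
row 7: Σ corner-gray over 4 cells = 2580  → 0.6459
row 8: Σ corner-gray over 4 cells = 2763  → 0.6917
row 9: Σ corner-gray over 4 cells = 2364  → 0.5918
Σ rows: total corner-gray = 19590  → 4.9044 mm³

4.904


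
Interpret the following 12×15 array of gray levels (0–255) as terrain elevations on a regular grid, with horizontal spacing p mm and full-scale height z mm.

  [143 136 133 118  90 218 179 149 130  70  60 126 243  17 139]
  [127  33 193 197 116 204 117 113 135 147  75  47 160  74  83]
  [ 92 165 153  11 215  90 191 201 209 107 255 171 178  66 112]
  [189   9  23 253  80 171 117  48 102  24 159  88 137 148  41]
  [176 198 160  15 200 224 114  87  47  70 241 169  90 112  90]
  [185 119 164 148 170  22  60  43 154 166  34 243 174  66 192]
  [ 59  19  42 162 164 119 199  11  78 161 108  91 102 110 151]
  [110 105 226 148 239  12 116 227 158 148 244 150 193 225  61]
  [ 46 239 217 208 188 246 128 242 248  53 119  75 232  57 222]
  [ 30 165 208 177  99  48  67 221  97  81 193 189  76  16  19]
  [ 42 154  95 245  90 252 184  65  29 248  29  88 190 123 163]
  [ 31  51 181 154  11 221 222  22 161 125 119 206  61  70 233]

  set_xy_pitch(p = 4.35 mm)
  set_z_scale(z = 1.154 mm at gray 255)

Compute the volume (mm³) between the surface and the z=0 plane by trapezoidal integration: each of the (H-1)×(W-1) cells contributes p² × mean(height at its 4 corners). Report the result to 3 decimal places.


1745.041

height_mm = gray/255 × 1.154; cell vol = 4.35² × mean(4 corners)
unit = 4.35² × 1.154 / (4×255) = 0.0214084 mm³ per gray-sum
row 0: Σ corner-gray over 14 cells = 7052  → 150.9720
row 1: Σ corner-gray over 14 cells = 7660  → 163.9883
row 2: Σ corner-gray over 14 cells = 7176  → 153.6267
row 3: Σ corner-gray over 14 cells = 6668  → 142.7512
row 4: Σ corner-gray over 14 cells = 7223  → 154.6329
row 5: Σ corner-gray over 14 cells = 6445  → 137.9771
row 6: Σ corner-gray over 14 cells = 7495  → 160.4559
row 7: Σ corner-gray over 14 cells = 9325  → 199.6333
row 8: Σ corner-gray over 14 cells = 8095  → 173.3010
row 9: Σ corner-gray over 14 cells = 7112  → 152.2565
row 10: Σ corner-gray over 14 cells = 7261  → 155.4464
Σ rows: total corner-gray = 81512  → 1745.0413 mm³


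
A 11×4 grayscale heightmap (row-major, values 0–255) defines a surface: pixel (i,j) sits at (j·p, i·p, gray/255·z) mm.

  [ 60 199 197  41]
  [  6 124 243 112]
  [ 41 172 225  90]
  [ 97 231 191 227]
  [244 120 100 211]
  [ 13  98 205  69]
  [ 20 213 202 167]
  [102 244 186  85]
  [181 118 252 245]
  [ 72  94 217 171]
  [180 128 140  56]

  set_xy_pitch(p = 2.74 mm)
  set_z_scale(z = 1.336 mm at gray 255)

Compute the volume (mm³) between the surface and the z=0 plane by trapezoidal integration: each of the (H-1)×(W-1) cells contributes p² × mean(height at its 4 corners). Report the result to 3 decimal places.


height_mm = gray/255 × 1.336; cell vol = 2.74² × mean(4 corners)
unit = 2.74² × 1.336 / (4×255) = 0.00983348 mm³ per gray-sum
row 0: Σ corner-gray over 3 cells = 1745  → 17.1594
row 1: Σ corner-gray over 3 cells = 1777  → 17.4741
row 2: Σ corner-gray over 3 cells = 2093  → 20.5815
row 3: Σ corner-gray over 3 cells = 2063  → 20.2865
row 4: Σ corner-gray over 3 cells = 1583  → 15.5664
row 5: Σ corner-gray over 3 cells = 1705  → 16.7661
row 6: Σ corner-gray over 3 cells = 2064  → 20.2963
row 7: Σ corner-gray over 3 cells = 2213  → 21.7615
row 8: Σ corner-gray over 3 cells = 2031  → 19.9718
row 9: Σ corner-gray over 3 cells = 1637  → 16.0974
Σ rows: total corner-gray = 18911  → 185.9610 mm³

185.961


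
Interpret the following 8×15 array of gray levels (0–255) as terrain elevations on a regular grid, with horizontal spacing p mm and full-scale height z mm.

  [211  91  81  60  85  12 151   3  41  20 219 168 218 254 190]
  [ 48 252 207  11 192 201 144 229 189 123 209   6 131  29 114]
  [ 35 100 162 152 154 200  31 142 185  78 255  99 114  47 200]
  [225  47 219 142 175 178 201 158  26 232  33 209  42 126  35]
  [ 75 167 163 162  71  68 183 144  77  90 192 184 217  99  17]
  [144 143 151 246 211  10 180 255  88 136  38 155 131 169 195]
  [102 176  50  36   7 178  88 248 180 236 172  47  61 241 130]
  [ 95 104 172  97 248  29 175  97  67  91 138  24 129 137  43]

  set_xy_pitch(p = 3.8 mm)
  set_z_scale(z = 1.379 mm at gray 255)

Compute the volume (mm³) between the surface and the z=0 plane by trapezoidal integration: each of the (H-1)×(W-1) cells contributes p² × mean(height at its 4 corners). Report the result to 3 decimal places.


height_mm = gray/255 × 1.379; cell vol = 3.8² × mean(4 corners)
unit = 3.8² × 1.379 / (4×255) = 0.0195223 mm³ per gray-sum
row 0: Σ corner-gray over 14 cells = 7215  → 140.8535
row 1: Σ corner-gray over 14 cells = 7681  → 149.9509
row 2: Σ corner-gray over 14 cells = 7509  → 146.5931
row 3: Σ corner-gray over 14 cells = 7562  → 147.6277
row 4: Σ corner-gray over 14 cells = 7891  → 154.0506
row 5: Σ corner-gray over 14 cells = 7837  → 152.9964
row 6: Σ corner-gray over 14 cells = 6826  → 133.2593
Σ rows: total corner-gray = 52521  → 1025.3314 mm³

1025.331


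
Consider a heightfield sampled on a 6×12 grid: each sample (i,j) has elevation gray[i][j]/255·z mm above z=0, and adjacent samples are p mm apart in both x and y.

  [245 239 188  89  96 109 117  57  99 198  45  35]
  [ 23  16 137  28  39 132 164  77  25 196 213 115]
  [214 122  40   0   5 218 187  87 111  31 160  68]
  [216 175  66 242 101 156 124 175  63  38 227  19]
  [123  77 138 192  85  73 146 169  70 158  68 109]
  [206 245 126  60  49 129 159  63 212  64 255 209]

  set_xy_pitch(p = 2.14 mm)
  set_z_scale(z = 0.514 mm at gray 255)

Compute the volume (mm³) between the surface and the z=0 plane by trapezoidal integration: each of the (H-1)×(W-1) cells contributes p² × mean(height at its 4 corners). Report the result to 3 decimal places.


59.519

height_mm = gray/255 × 0.514; cell vol = 2.14² × mean(4 corners)
unit = 2.14² × 0.514 / (4×255) = 0.00230776 mm³ per gray-sum
row 0: Σ corner-gray over 11 cells = 4946  → 11.4142
row 1: Σ corner-gray over 11 cells = 4396  → 10.1449
row 2: Σ corner-gray over 11 cells = 5173  → 11.9380
row 3: Σ corner-gray over 11 cells = 5553  → 12.8150
row 4: Σ corner-gray over 11 cells = 5723  → 13.2073
Σ rows: total corner-gray = 25791  → 59.5194 mm³


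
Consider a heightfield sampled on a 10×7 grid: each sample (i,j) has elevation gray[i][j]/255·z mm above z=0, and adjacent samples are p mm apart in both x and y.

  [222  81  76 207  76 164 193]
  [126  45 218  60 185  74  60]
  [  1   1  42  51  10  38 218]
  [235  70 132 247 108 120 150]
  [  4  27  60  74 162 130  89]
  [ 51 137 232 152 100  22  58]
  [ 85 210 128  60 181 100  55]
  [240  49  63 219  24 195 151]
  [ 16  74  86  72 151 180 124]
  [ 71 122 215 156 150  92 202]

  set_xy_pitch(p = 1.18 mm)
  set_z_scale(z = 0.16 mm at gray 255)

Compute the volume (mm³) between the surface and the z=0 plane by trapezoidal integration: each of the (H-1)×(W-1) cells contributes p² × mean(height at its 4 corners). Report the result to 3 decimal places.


height_mm = gray/255 × 0.16; cell vol = 1.18² × mean(4 corners)
unit = 1.18² × 0.16 / (4×255) = 0.000218416 mm³ per gray-sum
row 0: Σ corner-gray over 6 cells = 2973  → 0.6493
row 1: Σ corner-gray over 6 cells = 1853  → 0.4047
row 2: Σ corner-gray over 6 cells = 2242  → 0.4897
row 3: Σ corner-gray over 6 cells = 2738  → 0.5980
row 4: Σ corner-gray over 6 cells = 2394  → 0.5229
row 5: Σ corner-gray over 6 cells = 2893  → 0.6319
row 6: Σ corner-gray over 6 cells = 2989  → 0.6528
row 7: Σ corner-gray over 6 cells = 2757  → 0.6022
row 8: Σ corner-gray over 6 cells = 3009  → 0.6572
Σ rows: total corner-gray = 23848  → 5.2088 mm³

5.209


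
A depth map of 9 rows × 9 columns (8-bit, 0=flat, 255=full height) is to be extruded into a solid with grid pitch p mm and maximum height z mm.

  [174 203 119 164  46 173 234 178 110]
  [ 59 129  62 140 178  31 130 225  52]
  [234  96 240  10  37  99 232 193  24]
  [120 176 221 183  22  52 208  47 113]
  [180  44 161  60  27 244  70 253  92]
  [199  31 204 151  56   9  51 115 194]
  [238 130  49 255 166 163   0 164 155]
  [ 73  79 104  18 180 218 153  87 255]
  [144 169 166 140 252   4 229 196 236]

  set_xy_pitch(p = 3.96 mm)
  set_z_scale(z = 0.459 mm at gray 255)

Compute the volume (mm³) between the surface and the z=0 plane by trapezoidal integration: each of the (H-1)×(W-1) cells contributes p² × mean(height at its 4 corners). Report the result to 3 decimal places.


height_mm = gray/255 × 0.459; cell vol = 3.96² × mean(4 corners)
unit = 3.96² × 0.459 / (4×255) = 0.00705672 mm³ per gray-sum
row 0: Σ corner-gray over 8 cells = 4419  → 31.1836
row 1: Σ corner-gray over 8 cells = 3973  → 28.0363
row 2: Σ corner-gray over 8 cells = 4123  → 29.0949
row 3: Σ corner-gray over 8 cells = 4041  → 28.5162
row 4: Σ corner-gray over 8 cells = 3617  → 25.5242
row 5: Σ corner-gray over 8 cells = 3874  → 27.3377
row 6: Σ corner-gray over 8 cells = 4253  → 30.0122
row 7: Σ corner-gray over 8 cells = 4698  → 33.1525
Σ rows: total corner-gray = 32998  → 232.8576 mm³

232.858


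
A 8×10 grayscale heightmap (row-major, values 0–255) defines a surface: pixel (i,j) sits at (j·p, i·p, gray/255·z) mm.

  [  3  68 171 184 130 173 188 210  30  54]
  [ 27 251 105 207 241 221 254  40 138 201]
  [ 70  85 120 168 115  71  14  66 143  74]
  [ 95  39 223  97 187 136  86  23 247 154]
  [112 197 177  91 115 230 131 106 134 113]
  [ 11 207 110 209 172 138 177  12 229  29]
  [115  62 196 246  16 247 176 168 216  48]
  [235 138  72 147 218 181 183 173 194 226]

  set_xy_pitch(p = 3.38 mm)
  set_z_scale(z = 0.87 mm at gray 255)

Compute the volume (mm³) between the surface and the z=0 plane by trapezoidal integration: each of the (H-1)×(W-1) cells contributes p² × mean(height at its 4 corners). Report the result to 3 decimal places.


347.795

height_mm = gray/255 × 0.87; cell vol = 3.38² × mean(4 corners)
unit = 3.38² × 0.87 / (4×255) = 0.00974434 mm³ per gray-sum
row 0: Σ corner-gray over 9 cells = 5507  → 53.6621
row 1: Σ corner-gray over 9 cells = 4850  → 47.2601
row 2: Σ corner-gray over 9 cells = 4033  → 39.2989
row 3: Σ corner-gray over 9 cells = 4912  → 47.8642
row 4: Σ corner-gray over 9 cells = 5135  → 50.0372
row 5: Σ corner-gray over 9 cells = 5365  → 52.2784
row 6: Σ corner-gray over 9 cells = 5890  → 57.3942
Σ rows: total corner-gray = 35692  → 347.7950 mm³


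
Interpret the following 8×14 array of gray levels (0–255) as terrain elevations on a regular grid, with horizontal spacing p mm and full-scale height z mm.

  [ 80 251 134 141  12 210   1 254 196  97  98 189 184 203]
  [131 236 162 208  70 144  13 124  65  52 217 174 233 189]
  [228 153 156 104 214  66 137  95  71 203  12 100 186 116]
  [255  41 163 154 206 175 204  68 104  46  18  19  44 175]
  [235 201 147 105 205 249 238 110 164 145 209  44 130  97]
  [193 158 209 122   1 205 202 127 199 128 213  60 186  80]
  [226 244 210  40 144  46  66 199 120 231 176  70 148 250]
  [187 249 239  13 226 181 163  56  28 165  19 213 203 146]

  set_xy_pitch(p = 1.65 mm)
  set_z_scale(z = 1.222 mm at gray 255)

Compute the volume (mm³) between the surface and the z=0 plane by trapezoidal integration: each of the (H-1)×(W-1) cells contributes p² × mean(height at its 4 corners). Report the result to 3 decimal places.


168.178

height_mm = gray/255 × 1.222; cell vol = 1.65² × mean(4 corners)
unit = 1.65² × 1.222 / (4×255) = 0.00326166 mm³ per gray-sum
row 0: Σ corner-gray over 13 cells = 7533  → 24.5701
row 1: Σ corner-gray over 13 cells = 7054  → 23.0078
row 2: Σ corner-gray over 13 cells = 6252  → 20.3919
row 3: Σ corner-gray over 13 cells = 7140  → 23.2883
row 4: Σ corner-gray over 13 cells = 8119  → 26.4814
row 5: Σ corner-gray over 13 cells = 7757  → 25.3007
row 6: Σ corner-gray over 13 cells = 7707  → 25.1376
Σ rows: total corner-gray = 51562  → 168.1778 mm³


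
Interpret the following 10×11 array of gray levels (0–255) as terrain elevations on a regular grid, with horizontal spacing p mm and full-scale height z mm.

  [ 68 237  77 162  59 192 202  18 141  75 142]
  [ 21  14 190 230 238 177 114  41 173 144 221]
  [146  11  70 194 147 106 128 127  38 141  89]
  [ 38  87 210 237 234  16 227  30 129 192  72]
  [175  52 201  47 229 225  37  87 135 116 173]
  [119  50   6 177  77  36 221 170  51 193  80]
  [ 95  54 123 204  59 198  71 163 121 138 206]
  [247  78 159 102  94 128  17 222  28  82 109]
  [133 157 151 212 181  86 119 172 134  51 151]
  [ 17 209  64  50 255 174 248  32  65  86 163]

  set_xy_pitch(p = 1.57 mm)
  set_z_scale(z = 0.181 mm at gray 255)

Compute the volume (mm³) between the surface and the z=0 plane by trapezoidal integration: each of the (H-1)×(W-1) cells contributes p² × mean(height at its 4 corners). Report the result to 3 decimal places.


19.888

height_mm = gray/255 × 0.181; cell vol = 1.57² × mean(4 corners)
unit = 1.57² × 0.181 / (4×255) = 0.000437399 mm³ per gray-sum
row 0: Σ corner-gray over 10 cells = 5420  → 2.3707
row 1: Σ corner-gray over 10 cells = 5043  → 2.2058
row 2: Σ corner-gray over 10 cells = 4993  → 2.1839
row 3: Σ corner-gray over 10 cells = 5440  → 2.3795
row 4: Σ corner-gray over 10 cells = 4767  → 2.0851
row 5: Σ corner-gray over 10 cells = 4724  → 2.0663
row 6: Σ corner-gray over 10 cells = 4739  → 2.0728
row 7: Σ corner-gray over 10 cells = 4986  → 2.1809
row 8: Σ corner-gray over 10 cells = 5356  → 2.3427
Σ rows: total corner-gray = 45468  → 19.8877 mm³


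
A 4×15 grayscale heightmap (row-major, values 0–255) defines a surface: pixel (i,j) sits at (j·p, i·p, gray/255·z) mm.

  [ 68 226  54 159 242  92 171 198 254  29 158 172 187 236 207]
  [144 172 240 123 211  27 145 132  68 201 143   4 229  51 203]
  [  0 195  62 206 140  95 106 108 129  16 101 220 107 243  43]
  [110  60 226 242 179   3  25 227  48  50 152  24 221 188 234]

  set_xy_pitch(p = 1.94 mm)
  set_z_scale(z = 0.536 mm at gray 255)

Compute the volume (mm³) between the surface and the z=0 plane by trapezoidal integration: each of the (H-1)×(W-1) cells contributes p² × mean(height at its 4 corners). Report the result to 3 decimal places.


45.371

height_mm = gray/255 × 0.536; cell vol = 1.94² × mean(4 corners)
unit = 1.94² × 0.536 / (4×255) = 0.00197773 mm³ per gray-sum
row 0: Σ corner-gray over 14 cells = 8470  → 16.7514
row 1: Σ corner-gray over 14 cells = 7338  → 14.5126
row 2: Σ corner-gray over 14 cells = 7133  → 14.1072
Σ rows: total corner-gray = 22941  → 45.3712 mm³


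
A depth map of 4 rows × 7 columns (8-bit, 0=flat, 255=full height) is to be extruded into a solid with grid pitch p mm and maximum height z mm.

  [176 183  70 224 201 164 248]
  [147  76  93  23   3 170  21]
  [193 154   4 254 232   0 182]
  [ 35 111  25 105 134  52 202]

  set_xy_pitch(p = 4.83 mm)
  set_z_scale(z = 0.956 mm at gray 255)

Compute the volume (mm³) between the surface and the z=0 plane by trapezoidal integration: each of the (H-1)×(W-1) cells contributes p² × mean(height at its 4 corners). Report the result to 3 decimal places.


181.940

height_mm = gray/255 × 0.956; cell vol = 4.83² × mean(4 corners)
unit = 4.83² × 0.956 / (4×255) = 0.0218651 mm³ per gray-sum
row 0: Σ corner-gray over 6 cells = 3006  → 65.7266
row 1: Σ corner-gray over 6 cells = 2561  → 55.9966
row 2: Σ corner-gray over 6 cells = 2754  → 60.2166
Σ rows: total corner-gray = 8321  → 181.9397 mm³


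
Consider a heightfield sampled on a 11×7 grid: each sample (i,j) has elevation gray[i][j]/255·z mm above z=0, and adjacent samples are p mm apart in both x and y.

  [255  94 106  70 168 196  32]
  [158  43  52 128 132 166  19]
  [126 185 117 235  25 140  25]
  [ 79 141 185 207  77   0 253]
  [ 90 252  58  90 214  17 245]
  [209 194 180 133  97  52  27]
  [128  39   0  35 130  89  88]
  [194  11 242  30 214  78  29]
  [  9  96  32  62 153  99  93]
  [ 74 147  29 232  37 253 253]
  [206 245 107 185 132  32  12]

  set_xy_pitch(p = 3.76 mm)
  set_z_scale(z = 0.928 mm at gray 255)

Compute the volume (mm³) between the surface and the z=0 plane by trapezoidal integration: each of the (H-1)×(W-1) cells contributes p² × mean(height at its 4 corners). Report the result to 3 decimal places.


height_mm = gray/255 × 0.928; cell vol = 3.76² × mean(4 corners)
unit = 3.76² × 0.928 / (4×255) = 0.0128624 mm³ per gray-sum
row 0: Σ corner-gray over 6 cells = 2774  → 35.6804
row 1: Σ corner-gray over 6 cells = 2774  → 35.6804
row 2: Σ corner-gray over 6 cells = 3107  → 39.9636
row 3: Σ corner-gray over 6 cells = 3149  → 40.5038
row 4: Σ corner-gray over 6 cells = 3145  → 40.4524
row 5: Σ corner-gray over 6 cells = 2350  → 30.2267
row 6: Σ corner-gray over 6 cells = 2175  → 27.9758
row 7: Σ corner-gray over 6 cells = 2359  → 30.3425
row 8: Σ corner-gray over 6 cells = 2709  → 34.8444
row 9: Σ corner-gray over 6 cells = 3343  → 42.9992
Σ rows: total corner-gray = 27885  → 358.6692 mm³

358.669


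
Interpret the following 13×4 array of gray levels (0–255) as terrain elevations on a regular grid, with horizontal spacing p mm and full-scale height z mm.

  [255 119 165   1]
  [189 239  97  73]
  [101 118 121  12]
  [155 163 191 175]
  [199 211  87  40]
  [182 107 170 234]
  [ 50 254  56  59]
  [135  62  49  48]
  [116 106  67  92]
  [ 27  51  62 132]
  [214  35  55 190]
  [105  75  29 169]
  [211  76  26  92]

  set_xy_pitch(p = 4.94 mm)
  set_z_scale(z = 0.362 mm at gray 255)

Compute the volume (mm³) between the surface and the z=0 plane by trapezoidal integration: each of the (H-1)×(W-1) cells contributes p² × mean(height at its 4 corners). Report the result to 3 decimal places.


141.562

height_mm = gray/255 × 0.362; cell vol = 4.94² × mean(4 corners)
unit = 4.94² × 0.362 / (4×255) = 0.00866089 mm³ per gray-sum
row 0: Σ corner-gray over 3 cells = 1758  → 15.2258
row 1: Σ corner-gray over 3 cells = 1525  → 13.2079
row 2: Σ corner-gray over 3 cells = 1629  → 14.1086
row 3: Σ corner-gray over 3 cells = 1873  → 16.2218
row 4: Σ corner-gray over 3 cells = 1805  → 15.6329
row 5: Σ corner-gray over 3 cells = 1699  → 14.7148
row 6: Σ corner-gray over 3 cells = 1134  → 9.8214
row 7: Σ corner-gray over 3 cells = 959  → 8.3058
row 8: Σ corner-gray over 3 cells = 939  → 8.1326
row 9: Σ corner-gray over 3 cells = 969  → 8.3924
row 10: Σ corner-gray over 3 cells = 1066  → 9.2325
row 11: Σ corner-gray over 3 cells = 989  → 8.5656
Σ rows: total corner-gray = 16345  → 141.5622 mm³


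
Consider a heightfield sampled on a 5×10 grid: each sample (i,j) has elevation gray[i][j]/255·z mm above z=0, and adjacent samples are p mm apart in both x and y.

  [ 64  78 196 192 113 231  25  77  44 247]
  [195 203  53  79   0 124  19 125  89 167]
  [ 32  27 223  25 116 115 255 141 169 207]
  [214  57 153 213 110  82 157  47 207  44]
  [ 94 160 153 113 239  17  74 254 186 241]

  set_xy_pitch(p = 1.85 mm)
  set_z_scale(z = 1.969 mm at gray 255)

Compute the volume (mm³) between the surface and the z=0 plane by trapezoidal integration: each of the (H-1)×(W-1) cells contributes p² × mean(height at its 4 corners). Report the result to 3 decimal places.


height_mm = gray/255 × 1.969; cell vol = 1.85² × mean(4 corners)
unit = 1.85² × 1.969 / (4×255) = 0.00660677 mm³ per gray-sum
row 0: Σ corner-gray over 9 cells = 3969  → 26.2223
row 1: Σ corner-gray over 9 cells = 4127  → 27.2661
row 2: Σ corner-gray over 9 cells = 4691  → 30.9923
row 3: Σ corner-gray over 9 cells = 5037  → 33.2783
Σ rows: total corner-gray = 17824  → 117.7590 mm³

117.759


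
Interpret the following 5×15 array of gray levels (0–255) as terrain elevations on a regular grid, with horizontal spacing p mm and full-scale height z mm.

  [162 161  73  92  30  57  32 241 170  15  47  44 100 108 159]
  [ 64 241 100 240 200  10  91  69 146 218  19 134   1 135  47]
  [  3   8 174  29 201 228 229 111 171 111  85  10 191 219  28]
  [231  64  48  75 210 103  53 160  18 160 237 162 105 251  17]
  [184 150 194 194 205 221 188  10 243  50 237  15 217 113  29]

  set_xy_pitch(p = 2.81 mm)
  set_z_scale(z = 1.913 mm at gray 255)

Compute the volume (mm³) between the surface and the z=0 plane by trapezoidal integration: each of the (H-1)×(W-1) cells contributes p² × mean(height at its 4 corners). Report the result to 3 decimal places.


height_mm = gray/255 × 1.913; cell vol = 2.81² × mean(4 corners)
unit = 2.81² × 1.913 / (4×255) = 0.0148091 mm³ per gray-sum
row 0: Σ corner-gray over 14 cells = 5980  → 88.5582
row 1: Σ corner-gray over 14 cells = 6884  → 101.9456
row 2: Σ corner-gray over 14 cells = 7105  → 105.2184
row 3: Σ corner-gray over 14 cells = 7827  → 115.9105
Σ rows: total corner-gray = 27796  → 411.6326 mm³

411.633


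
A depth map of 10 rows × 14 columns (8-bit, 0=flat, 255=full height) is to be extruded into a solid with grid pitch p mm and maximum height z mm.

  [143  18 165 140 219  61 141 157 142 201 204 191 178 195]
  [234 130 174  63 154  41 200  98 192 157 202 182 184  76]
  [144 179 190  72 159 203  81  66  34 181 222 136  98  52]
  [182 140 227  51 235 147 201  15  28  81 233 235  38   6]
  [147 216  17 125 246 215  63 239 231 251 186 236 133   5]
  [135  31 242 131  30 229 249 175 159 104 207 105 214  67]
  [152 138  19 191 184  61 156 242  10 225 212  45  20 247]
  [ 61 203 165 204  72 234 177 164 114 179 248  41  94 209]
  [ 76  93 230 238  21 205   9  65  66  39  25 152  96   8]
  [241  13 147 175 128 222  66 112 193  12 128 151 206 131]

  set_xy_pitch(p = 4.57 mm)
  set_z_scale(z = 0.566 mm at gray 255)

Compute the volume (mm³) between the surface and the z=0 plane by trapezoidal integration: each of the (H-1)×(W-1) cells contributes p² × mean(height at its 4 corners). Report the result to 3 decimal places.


height_mm = gray/255 × 0.566; cell vol = 4.57² × mean(4 corners)
unit = 4.57² × 0.566 / (4×255) = 0.0115891 mm³ per gray-sum
row 0: Σ corner-gray over 13 cells = 7836  → 90.8120
row 1: Σ corner-gray over 13 cells = 7302  → 84.6234
row 2: Σ corner-gray over 13 cells = 6888  → 79.8255
row 3: Σ corner-gray over 13 cells = 7918  → 91.7623
row 4: Σ corner-gray over 13 cells = 8422  → 97.6032
row 5: Σ corner-gray over 13 cells = 7359  → 85.2840
row 6: Σ corner-gray over 13 cells = 7465  → 86.5124
row 7: Σ corner-gray over 13 cells = 6622  → 76.7428
row 8: Σ corner-gray over 13 cells = 6040  → 69.9980
Σ rows: total corner-gray = 65852  → 763.1636 mm³

763.164


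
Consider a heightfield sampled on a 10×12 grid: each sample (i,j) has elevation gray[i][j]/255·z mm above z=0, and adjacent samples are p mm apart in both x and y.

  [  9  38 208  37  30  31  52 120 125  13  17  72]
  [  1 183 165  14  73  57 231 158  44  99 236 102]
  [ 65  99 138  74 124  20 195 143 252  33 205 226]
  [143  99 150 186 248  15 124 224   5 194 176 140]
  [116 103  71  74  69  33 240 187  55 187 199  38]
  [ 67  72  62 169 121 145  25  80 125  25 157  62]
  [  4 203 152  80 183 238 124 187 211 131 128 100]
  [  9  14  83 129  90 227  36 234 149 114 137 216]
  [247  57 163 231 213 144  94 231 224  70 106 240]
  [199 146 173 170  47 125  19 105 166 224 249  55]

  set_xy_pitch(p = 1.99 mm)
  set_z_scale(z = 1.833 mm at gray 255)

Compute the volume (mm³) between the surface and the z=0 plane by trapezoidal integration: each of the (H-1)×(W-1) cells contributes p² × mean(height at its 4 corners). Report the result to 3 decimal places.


357.684

height_mm = gray/255 × 1.833; cell vol = 1.99² × mean(4 corners)
unit = 1.99² × 1.833 / (4×255) = 0.00711653 mm³ per gray-sum
row 0: Σ corner-gray over 11 cells = 4046  → 28.7935
row 1: Σ corner-gray over 11 cells = 5480  → 38.9986
row 2: Σ corner-gray over 11 cells = 5982  → 42.5711
row 3: Σ corner-gray over 11 cells = 5715  → 40.6710
row 4: Σ corner-gray over 11 cells = 4681  → 33.3125
row 5: Σ corner-gray over 11 cells = 5469  → 38.9203
row 6: Σ corner-gray over 11 cells = 6029  → 42.9056
row 7: Σ corner-gray over 11 cells = 6204  → 44.1510
row 8: Σ corner-gray over 11 cells = 6655  → 47.3605
Σ rows: total corner-gray = 50261  → 357.6840 mm³


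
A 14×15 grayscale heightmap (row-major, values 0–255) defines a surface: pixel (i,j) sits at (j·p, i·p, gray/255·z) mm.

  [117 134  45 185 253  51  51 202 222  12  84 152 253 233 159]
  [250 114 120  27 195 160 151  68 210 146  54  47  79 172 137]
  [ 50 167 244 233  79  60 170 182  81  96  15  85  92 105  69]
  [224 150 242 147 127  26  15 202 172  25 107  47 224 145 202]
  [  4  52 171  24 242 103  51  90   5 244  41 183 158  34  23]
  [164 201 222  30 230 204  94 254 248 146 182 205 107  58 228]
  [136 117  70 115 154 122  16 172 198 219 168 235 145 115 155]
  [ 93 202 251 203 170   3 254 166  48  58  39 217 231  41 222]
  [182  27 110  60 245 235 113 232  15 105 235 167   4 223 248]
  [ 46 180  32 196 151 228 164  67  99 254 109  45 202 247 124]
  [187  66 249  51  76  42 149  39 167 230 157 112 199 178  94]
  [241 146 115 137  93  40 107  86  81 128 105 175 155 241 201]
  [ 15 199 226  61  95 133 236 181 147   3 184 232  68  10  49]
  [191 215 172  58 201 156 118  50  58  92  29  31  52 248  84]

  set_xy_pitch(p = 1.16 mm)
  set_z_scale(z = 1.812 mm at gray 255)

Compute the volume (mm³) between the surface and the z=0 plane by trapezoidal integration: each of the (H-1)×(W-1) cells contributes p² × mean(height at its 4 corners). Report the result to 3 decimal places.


height_mm = gray/255 × 1.812; cell vol = 1.16² × mean(4 corners)
unit = 1.16² × 1.812 / (4×255) = 0.00239042 mm³ per gray-sum
row 0: Σ corner-gray over 14 cells = 7503  → 17.9353
row 1: Σ corner-gray over 14 cells = 6810  → 16.2788
row 2: Σ corner-gray over 14 cells = 7021  → 16.7831
row 3: Σ corner-gray over 14 cells = 6507  → 15.5545
row 4: Σ corner-gray over 14 cells = 7577  → 18.1122
row 5: Σ corner-gray over 14 cells = 8737  → 20.8851
row 6: Σ corner-gray over 14 cells = 8064  → 19.2763
row 7: Σ corner-gray over 14 cells = 8053  → 19.2500
row 8: Σ corner-gray over 14 cells = 8090  → 19.3385
row 9: Σ corner-gray over 14 cells = 7829  → 18.7146
row 10: Σ corner-gray over 14 cells = 7371  → 17.6198
row 11: Σ corner-gray over 14 cells = 7274  → 17.3879
row 12: Σ corner-gray over 14 cells = 6849  → 16.3720
Σ rows: total corner-gray = 97685  → 233.5081 mm³

233.508


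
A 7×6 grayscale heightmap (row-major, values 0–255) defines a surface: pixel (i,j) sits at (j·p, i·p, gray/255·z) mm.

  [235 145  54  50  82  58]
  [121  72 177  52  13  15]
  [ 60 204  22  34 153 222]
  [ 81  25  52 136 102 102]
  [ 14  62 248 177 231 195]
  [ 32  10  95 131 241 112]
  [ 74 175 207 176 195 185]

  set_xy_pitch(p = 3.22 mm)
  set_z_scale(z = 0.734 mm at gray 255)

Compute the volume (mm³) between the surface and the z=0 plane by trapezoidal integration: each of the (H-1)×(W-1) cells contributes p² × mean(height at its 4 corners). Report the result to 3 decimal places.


101.293

height_mm = gray/255 × 0.734; cell vol = 3.22² × mean(4 corners)
unit = 3.22² × 0.734 / (4×255) = 0.00746118 mm³ per gray-sum
row 0: Σ corner-gray over 5 cells = 1719  → 12.8258
row 1: Σ corner-gray over 5 cells = 1872  → 13.9673
row 2: Σ corner-gray over 5 cells = 1921  → 14.3329
row 3: Σ corner-gray over 5 cells = 2458  → 18.3396
row 4: Σ corner-gray over 5 cells = 2743  → 20.4660
row 5: Σ corner-gray over 5 cells = 2863  → 21.3614
Σ rows: total corner-gray = 13576  → 101.2930 mm³


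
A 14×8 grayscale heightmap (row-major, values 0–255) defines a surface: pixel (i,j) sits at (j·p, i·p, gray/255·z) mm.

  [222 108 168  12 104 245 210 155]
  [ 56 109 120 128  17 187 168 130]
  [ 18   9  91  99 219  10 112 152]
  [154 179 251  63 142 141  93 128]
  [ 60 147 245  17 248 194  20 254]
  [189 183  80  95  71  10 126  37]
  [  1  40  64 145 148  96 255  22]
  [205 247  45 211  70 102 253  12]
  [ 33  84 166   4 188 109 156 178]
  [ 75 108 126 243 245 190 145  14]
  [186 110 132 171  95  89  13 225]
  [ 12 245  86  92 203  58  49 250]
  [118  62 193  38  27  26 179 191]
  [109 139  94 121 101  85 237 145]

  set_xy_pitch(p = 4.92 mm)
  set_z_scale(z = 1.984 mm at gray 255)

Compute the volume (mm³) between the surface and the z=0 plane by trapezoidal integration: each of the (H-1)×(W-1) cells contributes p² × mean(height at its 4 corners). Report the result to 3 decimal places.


height_mm = gray/255 × 1.984; cell vol = 4.92² × mean(4 corners)
unit = 4.92² × 1.984 / (4×255) = 0.0470838 mm³ per gray-sum
row 0: Σ corner-gray over 7 cells = 3715  → 174.9164
row 1: Σ corner-gray over 7 cells = 2894  → 136.2606
row 2: Σ corner-gray over 7 cells = 3270  → 153.9641
row 3: Σ corner-gray over 7 cells = 4076  → 191.9137
row 4: Σ corner-gray over 7 cells = 3412  → 160.6500
row 5: Σ corner-gray over 7 cells = 2875  → 135.3660
row 6: Σ corner-gray over 7 cells = 3592  → 169.1251
row 7: Σ corner-gray over 7 cells = 3698  → 174.1160
row 8: Σ corner-gray over 7 cells = 3828  → 180.2369
row 9: Σ corner-gray over 7 cells = 3834  → 180.5194
row 10: Σ corner-gray over 7 cells = 3359  → 158.1546
row 11: Σ corner-gray over 7 cells = 3087  → 145.3478
row 12: Σ corner-gray over 7 cells = 3167  → 149.1145
Σ rows: total corner-gray = 44807  → 2109.6848 mm³

2109.685


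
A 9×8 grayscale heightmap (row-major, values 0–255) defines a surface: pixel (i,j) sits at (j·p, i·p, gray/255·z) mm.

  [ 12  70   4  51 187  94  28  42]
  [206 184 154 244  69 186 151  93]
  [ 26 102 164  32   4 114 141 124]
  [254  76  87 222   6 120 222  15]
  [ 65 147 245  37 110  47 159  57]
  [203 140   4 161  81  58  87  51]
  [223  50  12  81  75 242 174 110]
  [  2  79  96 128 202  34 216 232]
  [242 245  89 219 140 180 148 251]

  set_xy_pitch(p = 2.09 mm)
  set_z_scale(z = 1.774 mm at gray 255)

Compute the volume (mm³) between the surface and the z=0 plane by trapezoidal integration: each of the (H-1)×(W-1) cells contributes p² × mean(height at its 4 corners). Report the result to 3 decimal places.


201.710

height_mm = gray/255 × 1.774; cell vol = 2.09² × mean(4 corners)
unit = 2.09² × 1.774 / (4×255) = 0.00759707 mm³ per gray-sum
row 0: Σ corner-gray over 7 cells = 3197  → 24.2878
row 1: Σ corner-gray over 7 cells = 3539  → 26.8860
row 2: Σ corner-gray over 7 cells = 2999  → 22.7836
row 3: Σ corner-gray over 7 cells = 3347  → 25.4274
row 4: Σ corner-gray over 7 cells = 2928  → 22.2442
row 5: Σ corner-gray over 7 cells = 2917  → 22.1606
row 6: Σ corner-gray over 7 cells = 3345  → 25.4122
row 7: Σ corner-gray over 7 cells = 4279  → 32.5079
Σ rows: total corner-gray = 26551  → 201.7098 mm³


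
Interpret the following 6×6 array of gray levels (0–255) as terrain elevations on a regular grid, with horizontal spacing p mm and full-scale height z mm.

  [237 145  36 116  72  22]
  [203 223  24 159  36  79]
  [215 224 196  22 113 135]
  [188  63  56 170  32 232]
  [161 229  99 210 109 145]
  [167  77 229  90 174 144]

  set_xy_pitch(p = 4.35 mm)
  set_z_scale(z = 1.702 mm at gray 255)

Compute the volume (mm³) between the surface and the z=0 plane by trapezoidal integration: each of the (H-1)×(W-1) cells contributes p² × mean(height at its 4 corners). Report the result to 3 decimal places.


height_mm = gray/255 × 1.702; cell vol = 4.35² × mean(4 corners)
unit = 4.35² × 1.702 / (4×255) = 0.0315746 mm³ per gray-sum
row 0: Σ corner-gray over 5 cells = 2163  → 68.2959
row 1: Σ corner-gray over 5 cells = 2626  → 82.9149
row 2: Σ corner-gray over 5 cells = 2522  → 79.6311
row 3: Σ corner-gray over 5 cells = 2662  → 84.0516
row 4: Σ corner-gray over 5 cells = 3051  → 96.3341
Σ rows: total corner-gray = 13024  → 411.2276 mm³

411.228


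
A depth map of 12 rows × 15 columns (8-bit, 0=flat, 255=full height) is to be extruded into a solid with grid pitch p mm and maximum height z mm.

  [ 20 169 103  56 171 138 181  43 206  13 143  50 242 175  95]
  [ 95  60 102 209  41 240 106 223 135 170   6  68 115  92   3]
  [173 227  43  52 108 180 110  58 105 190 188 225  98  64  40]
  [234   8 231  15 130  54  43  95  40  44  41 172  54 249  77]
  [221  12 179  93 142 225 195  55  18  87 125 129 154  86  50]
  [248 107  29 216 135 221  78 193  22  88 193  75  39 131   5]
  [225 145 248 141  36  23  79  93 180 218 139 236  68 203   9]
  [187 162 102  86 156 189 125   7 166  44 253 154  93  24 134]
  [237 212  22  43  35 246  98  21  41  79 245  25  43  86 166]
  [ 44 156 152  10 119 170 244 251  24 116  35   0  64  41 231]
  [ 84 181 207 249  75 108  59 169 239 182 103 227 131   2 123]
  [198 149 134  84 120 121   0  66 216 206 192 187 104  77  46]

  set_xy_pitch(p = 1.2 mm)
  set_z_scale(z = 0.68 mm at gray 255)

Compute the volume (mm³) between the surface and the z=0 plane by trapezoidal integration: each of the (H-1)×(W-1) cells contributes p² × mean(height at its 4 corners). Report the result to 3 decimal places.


70.478

height_mm = gray/255 × 0.68; cell vol = 1.2² × mean(4 corners)
unit = 1.2² × 0.68 / (4×255) = 0.00096 mm³ per gray-sum
row 0: Σ corner-gray over 14 cells = 6727  → 6.4579
row 1: Σ corner-gray over 14 cells = 6741  → 6.4714
row 2: Σ corner-gray over 14 cells = 6172  → 5.9251
row 3: Σ corner-gray over 14 cells = 5934  → 5.6966
row 4: Σ corner-gray over 14 cells = 6578  → 6.3149
row 5: Σ corner-gray over 14 cells = 7159  → 6.8726
row 6: Σ corner-gray over 14 cells = 7295  → 7.0032
row 7: Σ corner-gray over 14 cells = 6238  → 5.9885
row 8: Σ corner-gray over 14 cells = 5834  → 5.6006
row 9: Σ corner-gray over 14 cells = 7110  → 6.8256
row 10: Σ corner-gray over 14 cells = 7627  → 7.3219
Σ rows: total corner-gray = 73415  → 70.4784 mm³


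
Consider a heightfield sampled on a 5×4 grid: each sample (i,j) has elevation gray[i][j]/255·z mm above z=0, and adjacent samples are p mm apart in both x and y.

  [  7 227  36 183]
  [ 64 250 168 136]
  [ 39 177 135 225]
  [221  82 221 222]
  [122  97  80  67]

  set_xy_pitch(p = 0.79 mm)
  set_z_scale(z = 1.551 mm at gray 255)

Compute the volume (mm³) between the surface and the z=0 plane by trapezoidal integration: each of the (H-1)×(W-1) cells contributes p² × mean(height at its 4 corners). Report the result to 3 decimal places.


6.838

height_mm = gray/255 × 1.551; cell vol = 0.79² × mean(4 corners)
unit = 0.79² × 1.551 / (4×255) = 0.000948999 mm³ per gray-sum
row 0: Σ corner-gray over 3 cells = 1752  → 1.6626
row 1: Σ corner-gray over 3 cells = 1924  → 1.8259
row 2: Σ corner-gray over 3 cells = 1937  → 1.8382
row 3: Σ corner-gray over 3 cells = 1592  → 1.5108
Σ rows: total corner-gray = 7205  → 6.8375 mm³


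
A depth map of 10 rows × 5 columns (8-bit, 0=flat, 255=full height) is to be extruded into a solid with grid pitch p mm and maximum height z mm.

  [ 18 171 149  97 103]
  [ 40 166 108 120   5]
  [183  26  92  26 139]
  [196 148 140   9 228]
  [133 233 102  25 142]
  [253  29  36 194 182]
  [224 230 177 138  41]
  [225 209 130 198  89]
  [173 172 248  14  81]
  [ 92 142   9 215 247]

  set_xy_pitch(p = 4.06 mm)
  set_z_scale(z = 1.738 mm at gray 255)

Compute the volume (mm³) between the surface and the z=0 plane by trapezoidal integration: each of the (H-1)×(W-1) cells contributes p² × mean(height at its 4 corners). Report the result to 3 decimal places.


521.684

height_mm = gray/255 × 1.738; cell vol = 4.06² × mean(4 corners)
unit = 4.06² × 1.738 / (4×255) = 0.0280868 mm³ per gray-sum
row 0: Σ corner-gray over 4 cells = 1788  → 50.2191
row 1: Σ corner-gray over 4 cells = 1443  → 40.5292
row 2: Σ corner-gray over 4 cells = 1628  → 45.7252
row 3: Σ corner-gray over 4 cells = 2013  → 56.5387
row 4: Σ corner-gray over 4 cells = 1948  → 54.7130
row 5: Σ corner-gray over 4 cells = 2308  → 64.8242
row 6: Σ corner-gray over 4 cells = 2743  → 77.0420
row 7: Σ corner-gray over 4 cells = 2510  → 70.4978
row 8: Σ corner-gray over 4 cells = 2193  → 61.5943
Σ rows: total corner-gray = 18574  → 521.6835 mm³


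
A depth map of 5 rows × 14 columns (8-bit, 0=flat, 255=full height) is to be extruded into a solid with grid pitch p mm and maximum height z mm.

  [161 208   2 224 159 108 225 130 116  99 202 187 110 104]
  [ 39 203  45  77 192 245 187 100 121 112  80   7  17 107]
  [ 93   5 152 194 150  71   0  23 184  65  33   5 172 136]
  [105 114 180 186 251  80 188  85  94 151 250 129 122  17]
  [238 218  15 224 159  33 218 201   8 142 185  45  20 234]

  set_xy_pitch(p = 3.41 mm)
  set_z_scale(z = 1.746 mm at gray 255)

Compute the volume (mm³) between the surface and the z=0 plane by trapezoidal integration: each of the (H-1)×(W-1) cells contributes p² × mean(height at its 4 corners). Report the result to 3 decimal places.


503.327

height_mm = gray/255 × 1.746; cell vol = 3.41² × mean(4 corners)
unit = 3.41² × 1.746 / (4×255) = 0.0199046 mm³ per gray-sum
row 0: Σ corner-gray over 13 cells = 6723  → 133.8184
row 1: Σ corner-gray over 13 cells = 5255  → 104.5985
row 2: Σ corner-gray over 13 cells = 6119  → 121.7961
row 3: Σ corner-gray over 13 cells = 7190  → 143.1139
Σ rows: total corner-gray = 25287  → 503.3269 mm³
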